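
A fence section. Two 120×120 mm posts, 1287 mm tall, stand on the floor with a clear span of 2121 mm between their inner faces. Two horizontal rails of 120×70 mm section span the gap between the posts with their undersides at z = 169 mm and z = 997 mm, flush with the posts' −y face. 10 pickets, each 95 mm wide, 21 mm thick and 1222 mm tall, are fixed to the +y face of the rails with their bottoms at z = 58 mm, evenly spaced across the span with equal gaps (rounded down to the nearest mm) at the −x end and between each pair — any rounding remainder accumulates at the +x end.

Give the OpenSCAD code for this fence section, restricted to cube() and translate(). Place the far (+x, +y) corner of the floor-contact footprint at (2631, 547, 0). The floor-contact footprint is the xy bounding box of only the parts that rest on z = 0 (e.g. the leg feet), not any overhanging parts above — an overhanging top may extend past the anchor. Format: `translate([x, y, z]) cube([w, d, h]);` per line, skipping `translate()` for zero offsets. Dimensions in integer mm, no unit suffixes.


translate([270, 427, 0]) cube([120, 120, 1287]);
translate([2511, 427, 0]) cube([120, 120, 1287]);
translate([390, 427, 169]) cube([2121, 120, 70]);
translate([390, 427, 997]) cube([2121, 120, 70]);
translate([496, 547, 58]) cube([95, 21, 1222]);
translate([697, 547, 58]) cube([95, 21, 1222]);
translate([898, 547, 58]) cube([95, 21, 1222]);
translate([1099, 547, 58]) cube([95, 21, 1222]);
translate([1300, 547, 58]) cube([95, 21, 1222]);
translate([1501, 547, 58]) cube([95, 21, 1222]);
translate([1702, 547, 58]) cube([95, 21, 1222]);
translate([1903, 547, 58]) cube([95, 21, 1222]);
translate([2104, 547, 58]) cube([95, 21, 1222]);
translate([2305, 547, 58]) cube([95, 21, 1222]);


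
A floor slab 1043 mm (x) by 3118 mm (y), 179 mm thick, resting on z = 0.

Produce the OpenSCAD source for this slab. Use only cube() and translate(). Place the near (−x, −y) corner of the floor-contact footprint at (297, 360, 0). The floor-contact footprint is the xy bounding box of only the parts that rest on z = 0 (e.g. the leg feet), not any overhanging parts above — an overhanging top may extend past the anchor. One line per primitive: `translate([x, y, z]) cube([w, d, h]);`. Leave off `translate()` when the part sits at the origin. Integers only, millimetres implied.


translate([297, 360, 0]) cube([1043, 3118, 179]);


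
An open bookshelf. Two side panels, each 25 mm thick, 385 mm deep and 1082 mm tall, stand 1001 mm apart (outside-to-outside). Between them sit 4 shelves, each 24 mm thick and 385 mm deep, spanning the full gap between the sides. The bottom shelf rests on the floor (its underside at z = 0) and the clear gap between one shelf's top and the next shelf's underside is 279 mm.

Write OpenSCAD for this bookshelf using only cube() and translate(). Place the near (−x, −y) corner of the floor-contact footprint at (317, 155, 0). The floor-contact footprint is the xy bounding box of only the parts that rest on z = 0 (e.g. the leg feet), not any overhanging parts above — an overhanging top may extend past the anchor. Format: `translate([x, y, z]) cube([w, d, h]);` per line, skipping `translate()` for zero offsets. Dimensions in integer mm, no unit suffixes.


translate([317, 155, 0]) cube([25, 385, 1082]);
translate([1293, 155, 0]) cube([25, 385, 1082]);
translate([342, 155, 0]) cube([951, 385, 24]);
translate([342, 155, 303]) cube([951, 385, 24]);
translate([342, 155, 606]) cube([951, 385, 24]);
translate([342, 155, 909]) cube([951, 385, 24]);


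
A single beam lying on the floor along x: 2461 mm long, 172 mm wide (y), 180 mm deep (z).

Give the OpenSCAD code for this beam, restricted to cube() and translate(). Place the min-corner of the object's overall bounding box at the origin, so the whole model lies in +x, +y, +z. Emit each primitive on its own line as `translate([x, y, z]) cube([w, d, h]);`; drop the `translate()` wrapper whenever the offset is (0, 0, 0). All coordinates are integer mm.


cube([2461, 172, 180]);


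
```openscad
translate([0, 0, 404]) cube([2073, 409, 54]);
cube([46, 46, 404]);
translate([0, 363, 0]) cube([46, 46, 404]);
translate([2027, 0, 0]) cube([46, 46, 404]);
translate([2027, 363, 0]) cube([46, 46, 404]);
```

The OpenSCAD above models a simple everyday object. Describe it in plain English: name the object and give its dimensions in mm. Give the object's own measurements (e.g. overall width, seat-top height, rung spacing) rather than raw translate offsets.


A bench: a 2073×409 mm seat slab, 54 mm thick, top at z = 458 mm, on four 46×46 mm square legs flush with the seat corners and standing on z = 0.


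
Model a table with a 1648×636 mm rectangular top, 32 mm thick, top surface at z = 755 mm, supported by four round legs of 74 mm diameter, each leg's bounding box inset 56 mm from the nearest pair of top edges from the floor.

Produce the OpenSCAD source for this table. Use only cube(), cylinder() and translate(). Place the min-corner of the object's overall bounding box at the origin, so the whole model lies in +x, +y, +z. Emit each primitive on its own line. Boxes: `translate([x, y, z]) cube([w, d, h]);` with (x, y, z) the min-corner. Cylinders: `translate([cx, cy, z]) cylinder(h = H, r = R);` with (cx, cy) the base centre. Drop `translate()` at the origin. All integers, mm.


translate([0, 0, 723]) cube([1648, 636, 32]);
translate([93, 93, 0]) cylinder(h = 723, r = 37);
translate([1555, 93, 0]) cylinder(h = 723, r = 37);
translate([93, 543, 0]) cylinder(h = 723, r = 37);
translate([1555, 543, 0]) cylinder(h = 723, r = 37);


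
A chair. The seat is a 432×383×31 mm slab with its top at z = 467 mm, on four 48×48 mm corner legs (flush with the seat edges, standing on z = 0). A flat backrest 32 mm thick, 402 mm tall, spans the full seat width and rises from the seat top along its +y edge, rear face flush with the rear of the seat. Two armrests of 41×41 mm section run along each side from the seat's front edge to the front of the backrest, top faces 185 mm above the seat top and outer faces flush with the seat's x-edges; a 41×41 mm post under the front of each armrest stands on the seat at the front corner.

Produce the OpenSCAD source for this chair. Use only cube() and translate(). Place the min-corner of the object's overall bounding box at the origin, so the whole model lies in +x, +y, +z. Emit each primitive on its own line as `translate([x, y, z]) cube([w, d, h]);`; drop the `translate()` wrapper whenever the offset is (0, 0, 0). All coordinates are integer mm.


translate([0, 0, 436]) cube([432, 383, 31]);
cube([48, 48, 436]);
translate([384, 0, 0]) cube([48, 48, 436]);
translate([0, 335, 0]) cube([48, 48, 436]);
translate([384, 335, 0]) cube([48, 48, 436]);
translate([0, 351, 467]) cube([432, 32, 402]);
translate([0, 0, 611]) cube([41, 351, 41]);
translate([391, 0, 611]) cube([41, 351, 41]);
translate([0, 0, 467]) cube([41, 41, 144]);
translate([391, 0, 467]) cube([41, 41, 144]);


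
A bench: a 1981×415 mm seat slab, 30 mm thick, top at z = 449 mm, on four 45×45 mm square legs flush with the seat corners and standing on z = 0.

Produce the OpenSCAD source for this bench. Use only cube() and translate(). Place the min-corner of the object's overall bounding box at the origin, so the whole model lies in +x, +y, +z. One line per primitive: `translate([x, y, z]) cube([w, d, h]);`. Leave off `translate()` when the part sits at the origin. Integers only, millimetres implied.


// leg_h = 449 − 30 = 419
translate([0, 0, 419]) cube([1981, 415, 30]);
cube([45, 45, 419]);
translate([0, 370, 0]) cube([45, 45, 419]);
translate([1936, 0, 0]) cube([45, 45, 419]);
translate([1936, 370, 0]) cube([45, 45, 419]);


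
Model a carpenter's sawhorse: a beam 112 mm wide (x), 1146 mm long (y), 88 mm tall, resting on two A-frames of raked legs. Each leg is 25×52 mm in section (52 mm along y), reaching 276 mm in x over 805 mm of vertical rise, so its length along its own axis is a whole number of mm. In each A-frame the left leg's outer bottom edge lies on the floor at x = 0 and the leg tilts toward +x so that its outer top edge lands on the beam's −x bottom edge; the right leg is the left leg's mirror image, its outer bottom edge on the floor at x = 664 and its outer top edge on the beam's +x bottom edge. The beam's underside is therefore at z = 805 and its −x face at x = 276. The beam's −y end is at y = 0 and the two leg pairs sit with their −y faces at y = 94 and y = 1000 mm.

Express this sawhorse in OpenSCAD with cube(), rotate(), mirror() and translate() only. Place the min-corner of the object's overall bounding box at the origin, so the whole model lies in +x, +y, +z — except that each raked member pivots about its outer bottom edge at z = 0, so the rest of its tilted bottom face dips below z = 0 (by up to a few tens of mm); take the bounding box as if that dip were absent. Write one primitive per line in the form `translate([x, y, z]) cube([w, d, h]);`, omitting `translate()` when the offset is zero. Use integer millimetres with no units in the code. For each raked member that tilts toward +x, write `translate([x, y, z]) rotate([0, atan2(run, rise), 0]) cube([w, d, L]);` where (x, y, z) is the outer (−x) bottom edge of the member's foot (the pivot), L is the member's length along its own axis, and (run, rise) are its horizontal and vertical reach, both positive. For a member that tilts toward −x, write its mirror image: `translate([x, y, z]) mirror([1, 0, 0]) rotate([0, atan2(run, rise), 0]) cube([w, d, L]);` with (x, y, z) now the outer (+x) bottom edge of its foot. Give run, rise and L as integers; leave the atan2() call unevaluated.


translate([276, 0, 805]) cube([112, 1146, 88]);
translate([0, 94, 0]) rotate([0, atan2(276, 805), 0]) cube([25, 52, 851]);
translate([664, 94, 0]) mirror([1, 0, 0]) rotate([0, atan2(276, 805), 0]) cube([25, 52, 851]);
translate([0, 1000, 0]) rotate([0, atan2(276, 805), 0]) cube([25, 52, 851]);
translate([664, 1000, 0]) mirror([1, 0, 0]) rotate([0, atan2(276, 805), 0]) cube([25, 52, 851]);


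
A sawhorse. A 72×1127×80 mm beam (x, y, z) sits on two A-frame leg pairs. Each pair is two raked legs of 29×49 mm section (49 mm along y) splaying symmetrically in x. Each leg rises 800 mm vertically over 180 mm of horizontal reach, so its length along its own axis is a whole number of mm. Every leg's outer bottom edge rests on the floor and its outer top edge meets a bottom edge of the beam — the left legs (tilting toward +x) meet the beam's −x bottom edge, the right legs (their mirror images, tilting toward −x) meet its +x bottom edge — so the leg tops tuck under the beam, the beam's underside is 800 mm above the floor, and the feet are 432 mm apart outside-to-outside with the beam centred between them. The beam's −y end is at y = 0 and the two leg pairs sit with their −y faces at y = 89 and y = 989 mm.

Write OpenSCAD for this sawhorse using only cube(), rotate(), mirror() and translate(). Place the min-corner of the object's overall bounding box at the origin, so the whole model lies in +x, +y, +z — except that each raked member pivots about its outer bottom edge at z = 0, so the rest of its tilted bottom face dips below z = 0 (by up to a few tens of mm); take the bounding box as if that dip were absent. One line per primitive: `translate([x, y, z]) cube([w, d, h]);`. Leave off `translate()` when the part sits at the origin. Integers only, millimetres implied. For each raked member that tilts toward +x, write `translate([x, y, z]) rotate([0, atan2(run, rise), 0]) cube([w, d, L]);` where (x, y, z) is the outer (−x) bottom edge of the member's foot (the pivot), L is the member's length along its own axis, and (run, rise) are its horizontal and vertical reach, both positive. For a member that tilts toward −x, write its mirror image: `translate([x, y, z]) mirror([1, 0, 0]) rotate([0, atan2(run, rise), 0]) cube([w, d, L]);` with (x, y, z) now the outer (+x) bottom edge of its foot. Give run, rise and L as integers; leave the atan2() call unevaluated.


translate([180, 0, 800]) cube([72, 1127, 80]);
translate([0, 89, 0]) rotate([0, atan2(180, 800), 0]) cube([29, 49, 820]);
translate([432, 89, 0]) mirror([1, 0, 0]) rotate([0, atan2(180, 800), 0]) cube([29, 49, 820]);
translate([0, 989, 0]) rotate([0, atan2(180, 800), 0]) cube([29, 49, 820]);
translate([432, 989, 0]) mirror([1, 0, 0]) rotate([0, atan2(180, 800), 0]) cube([29, 49, 820]);


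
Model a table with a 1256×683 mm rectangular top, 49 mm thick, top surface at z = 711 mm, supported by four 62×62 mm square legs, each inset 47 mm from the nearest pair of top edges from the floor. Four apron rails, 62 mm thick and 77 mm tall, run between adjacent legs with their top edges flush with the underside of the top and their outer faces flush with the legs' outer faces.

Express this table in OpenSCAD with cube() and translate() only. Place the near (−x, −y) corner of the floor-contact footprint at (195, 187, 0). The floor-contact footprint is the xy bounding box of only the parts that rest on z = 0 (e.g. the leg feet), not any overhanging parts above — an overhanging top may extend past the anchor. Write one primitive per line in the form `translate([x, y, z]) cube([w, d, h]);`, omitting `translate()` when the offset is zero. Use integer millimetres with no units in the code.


translate([148, 140, 662]) cube([1256, 683, 49]);
translate([195, 187, 0]) cube([62, 62, 662]);
translate([1295, 187, 0]) cube([62, 62, 662]);
translate([195, 714, 0]) cube([62, 62, 662]);
translate([1295, 714, 0]) cube([62, 62, 662]);
translate([257, 187, 585]) cube([1038, 62, 77]);
translate([257, 714, 585]) cube([1038, 62, 77]);
translate([195, 249, 585]) cube([62, 465, 77]);
translate([1295, 249, 585]) cube([62, 465, 77]);


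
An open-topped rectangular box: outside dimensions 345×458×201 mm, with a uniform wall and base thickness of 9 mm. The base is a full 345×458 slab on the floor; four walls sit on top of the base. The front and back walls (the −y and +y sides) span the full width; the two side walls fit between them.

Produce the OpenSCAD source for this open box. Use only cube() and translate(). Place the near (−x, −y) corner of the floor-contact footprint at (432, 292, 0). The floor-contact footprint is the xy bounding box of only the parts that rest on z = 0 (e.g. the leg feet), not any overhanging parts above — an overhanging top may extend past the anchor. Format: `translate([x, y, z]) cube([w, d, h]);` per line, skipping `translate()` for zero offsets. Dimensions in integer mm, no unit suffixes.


translate([432, 292, 0]) cube([345, 458, 9]);
translate([432, 292, 9]) cube([345, 9, 192]);
translate([432, 741, 9]) cube([345, 9, 192]);
translate([432, 301, 9]) cube([9, 440, 192]);
translate([768, 301, 9]) cube([9, 440, 192]);


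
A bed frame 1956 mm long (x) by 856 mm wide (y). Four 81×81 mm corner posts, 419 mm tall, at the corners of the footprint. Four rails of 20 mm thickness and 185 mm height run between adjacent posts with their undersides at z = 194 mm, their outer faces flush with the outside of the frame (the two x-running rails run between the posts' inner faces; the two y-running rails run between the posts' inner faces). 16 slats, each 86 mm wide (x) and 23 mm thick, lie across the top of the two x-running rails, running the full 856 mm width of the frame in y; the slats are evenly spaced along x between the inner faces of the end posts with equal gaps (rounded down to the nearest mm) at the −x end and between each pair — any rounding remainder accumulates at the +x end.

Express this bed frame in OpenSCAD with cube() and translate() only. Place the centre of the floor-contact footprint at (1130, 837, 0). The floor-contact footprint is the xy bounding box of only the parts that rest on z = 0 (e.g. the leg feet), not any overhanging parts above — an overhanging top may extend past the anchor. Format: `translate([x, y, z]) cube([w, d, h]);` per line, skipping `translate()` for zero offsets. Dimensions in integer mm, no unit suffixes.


// slat z = rail_z + rail_h = 194 + 185 = 379
// slat gap = ⌊(1794 − 16·86) / 17⌋ = 24
translate([152, 409, 0]) cube([81, 81, 419]);
translate([152, 1184, 0]) cube([81, 81, 419]);
translate([2027, 409, 0]) cube([81, 81, 419]);
translate([2027, 1184, 0]) cube([81, 81, 419]);
translate([233, 409, 194]) cube([1794, 20, 185]);
translate([233, 1245, 194]) cube([1794, 20, 185]);
translate([152, 490, 194]) cube([20, 694, 185]);
translate([2088, 490, 194]) cube([20, 694, 185]);
translate([257, 409, 379]) cube([86, 856, 23]);
translate([367, 409, 379]) cube([86, 856, 23]);
translate([477, 409, 379]) cube([86, 856, 23]);
translate([587, 409, 379]) cube([86, 856, 23]);
translate([697, 409, 379]) cube([86, 856, 23]);
translate([807, 409, 379]) cube([86, 856, 23]);
translate([917, 409, 379]) cube([86, 856, 23]);
translate([1027, 409, 379]) cube([86, 856, 23]);
translate([1137, 409, 379]) cube([86, 856, 23]);
translate([1247, 409, 379]) cube([86, 856, 23]);
translate([1357, 409, 379]) cube([86, 856, 23]);
translate([1467, 409, 379]) cube([86, 856, 23]);
translate([1577, 409, 379]) cube([86, 856, 23]);
translate([1687, 409, 379]) cube([86, 856, 23]);
translate([1797, 409, 379]) cube([86, 856, 23]);
translate([1907, 409, 379]) cube([86, 856, 23]);


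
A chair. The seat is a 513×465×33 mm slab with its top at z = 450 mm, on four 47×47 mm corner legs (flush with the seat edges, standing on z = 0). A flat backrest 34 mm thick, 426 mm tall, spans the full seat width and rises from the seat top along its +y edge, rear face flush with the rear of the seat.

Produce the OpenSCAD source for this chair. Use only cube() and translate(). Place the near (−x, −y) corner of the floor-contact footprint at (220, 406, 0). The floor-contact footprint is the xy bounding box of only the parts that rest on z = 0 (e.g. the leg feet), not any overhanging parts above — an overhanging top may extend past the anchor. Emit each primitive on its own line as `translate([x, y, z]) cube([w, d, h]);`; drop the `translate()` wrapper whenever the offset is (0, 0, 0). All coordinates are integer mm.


translate([220, 406, 417]) cube([513, 465, 33]);
translate([220, 406, 0]) cube([47, 47, 417]);
translate([686, 406, 0]) cube([47, 47, 417]);
translate([220, 824, 0]) cube([47, 47, 417]);
translate([686, 824, 0]) cube([47, 47, 417]);
translate([220, 837, 450]) cube([513, 34, 426]);


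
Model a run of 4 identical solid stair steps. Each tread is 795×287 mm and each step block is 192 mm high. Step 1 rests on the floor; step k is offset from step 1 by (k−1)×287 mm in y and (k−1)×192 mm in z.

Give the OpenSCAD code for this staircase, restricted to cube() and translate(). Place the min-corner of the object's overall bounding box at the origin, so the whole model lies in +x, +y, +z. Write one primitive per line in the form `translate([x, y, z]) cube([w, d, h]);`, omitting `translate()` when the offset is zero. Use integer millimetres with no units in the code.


cube([795, 287, 192]);
translate([0, 287, 192]) cube([795, 287, 192]);
translate([0, 574, 384]) cube([795, 287, 192]);
translate([0, 861, 576]) cube([795, 287, 192]);


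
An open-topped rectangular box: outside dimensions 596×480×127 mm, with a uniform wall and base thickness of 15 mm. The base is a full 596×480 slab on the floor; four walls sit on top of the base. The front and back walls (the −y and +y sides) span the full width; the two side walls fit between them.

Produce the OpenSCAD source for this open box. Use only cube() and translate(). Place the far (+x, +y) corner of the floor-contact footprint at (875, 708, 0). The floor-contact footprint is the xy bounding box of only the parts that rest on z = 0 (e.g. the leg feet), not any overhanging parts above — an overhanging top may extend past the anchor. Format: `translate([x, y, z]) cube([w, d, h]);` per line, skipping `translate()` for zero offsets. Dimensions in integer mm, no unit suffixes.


translate([279, 228, 0]) cube([596, 480, 15]);
translate([279, 228, 15]) cube([596, 15, 112]);
translate([279, 693, 15]) cube([596, 15, 112]);
translate([279, 243, 15]) cube([15, 450, 112]);
translate([860, 243, 15]) cube([15, 450, 112]);


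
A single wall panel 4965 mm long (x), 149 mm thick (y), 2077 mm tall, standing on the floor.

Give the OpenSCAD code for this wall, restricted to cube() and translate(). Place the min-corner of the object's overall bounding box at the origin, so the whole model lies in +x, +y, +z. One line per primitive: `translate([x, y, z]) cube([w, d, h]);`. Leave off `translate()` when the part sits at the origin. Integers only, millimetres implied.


cube([4965, 149, 2077]);


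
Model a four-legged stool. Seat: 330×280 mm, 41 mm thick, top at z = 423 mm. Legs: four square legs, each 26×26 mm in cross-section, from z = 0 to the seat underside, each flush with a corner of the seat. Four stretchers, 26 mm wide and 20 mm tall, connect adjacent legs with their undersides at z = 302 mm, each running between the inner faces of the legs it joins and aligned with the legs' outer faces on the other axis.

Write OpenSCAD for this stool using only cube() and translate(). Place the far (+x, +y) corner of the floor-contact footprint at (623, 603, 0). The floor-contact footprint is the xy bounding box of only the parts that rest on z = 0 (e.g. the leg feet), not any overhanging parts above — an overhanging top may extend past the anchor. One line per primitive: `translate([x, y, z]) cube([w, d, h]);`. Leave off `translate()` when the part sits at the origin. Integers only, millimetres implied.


translate([293, 323, 382]) cube([330, 280, 41]);
translate([293, 323, 0]) cube([26, 26, 382]);
translate([597, 323, 0]) cube([26, 26, 382]);
translate([293, 577, 0]) cube([26, 26, 382]);
translate([597, 577, 0]) cube([26, 26, 382]);
translate([319, 323, 302]) cube([278, 26, 20]);
translate([319, 577, 302]) cube([278, 26, 20]);
translate([293, 349, 302]) cube([26, 228, 20]);
translate([597, 349, 302]) cube([26, 228, 20]);


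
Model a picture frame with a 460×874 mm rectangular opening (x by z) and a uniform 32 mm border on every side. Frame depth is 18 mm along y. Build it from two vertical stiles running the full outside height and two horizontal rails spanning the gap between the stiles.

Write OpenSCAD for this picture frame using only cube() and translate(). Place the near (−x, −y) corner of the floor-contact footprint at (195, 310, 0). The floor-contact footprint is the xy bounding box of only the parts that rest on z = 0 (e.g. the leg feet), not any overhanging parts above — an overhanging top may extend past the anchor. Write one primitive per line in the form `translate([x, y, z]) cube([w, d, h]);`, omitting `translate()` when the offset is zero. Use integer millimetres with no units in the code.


translate([195, 310, 0]) cube([32, 18, 938]);
translate([687, 310, 0]) cube([32, 18, 938]);
translate([227, 310, 0]) cube([460, 18, 32]);
translate([227, 310, 906]) cube([460, 18, 32]);


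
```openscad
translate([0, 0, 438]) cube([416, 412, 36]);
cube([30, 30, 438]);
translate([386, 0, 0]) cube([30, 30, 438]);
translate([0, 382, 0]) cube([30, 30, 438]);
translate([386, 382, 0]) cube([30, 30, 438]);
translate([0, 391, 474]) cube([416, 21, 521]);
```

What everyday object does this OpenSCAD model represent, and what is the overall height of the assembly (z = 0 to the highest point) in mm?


A chair. The overall height is 995 mm.

A slab on four corner posts with a tall panel at the back — a chair. The seat slab sits at z = 438 with thickness 36, and the 521 mm backrest starts at the seat top, so the overall height is 438 + 36 + 521 = 995 mm.


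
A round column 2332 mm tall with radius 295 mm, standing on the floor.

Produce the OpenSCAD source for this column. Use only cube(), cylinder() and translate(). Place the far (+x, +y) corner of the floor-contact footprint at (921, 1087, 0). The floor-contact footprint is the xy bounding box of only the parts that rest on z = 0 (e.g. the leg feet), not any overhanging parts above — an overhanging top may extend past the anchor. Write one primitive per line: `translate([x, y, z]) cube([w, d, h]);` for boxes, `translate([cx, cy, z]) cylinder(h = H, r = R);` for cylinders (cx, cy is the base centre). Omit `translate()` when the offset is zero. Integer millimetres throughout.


translate([626, 792, 0]) cylinder(h = 2332, r = 295);


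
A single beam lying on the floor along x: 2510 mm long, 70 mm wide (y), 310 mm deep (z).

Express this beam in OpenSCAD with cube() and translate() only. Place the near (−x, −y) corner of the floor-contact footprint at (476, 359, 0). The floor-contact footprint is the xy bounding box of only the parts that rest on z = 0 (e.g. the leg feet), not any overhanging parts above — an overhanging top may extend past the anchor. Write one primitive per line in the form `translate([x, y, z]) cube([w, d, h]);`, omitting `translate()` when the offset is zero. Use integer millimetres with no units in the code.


translate([476, 359, 0]) cube([2510, 70, 310]);


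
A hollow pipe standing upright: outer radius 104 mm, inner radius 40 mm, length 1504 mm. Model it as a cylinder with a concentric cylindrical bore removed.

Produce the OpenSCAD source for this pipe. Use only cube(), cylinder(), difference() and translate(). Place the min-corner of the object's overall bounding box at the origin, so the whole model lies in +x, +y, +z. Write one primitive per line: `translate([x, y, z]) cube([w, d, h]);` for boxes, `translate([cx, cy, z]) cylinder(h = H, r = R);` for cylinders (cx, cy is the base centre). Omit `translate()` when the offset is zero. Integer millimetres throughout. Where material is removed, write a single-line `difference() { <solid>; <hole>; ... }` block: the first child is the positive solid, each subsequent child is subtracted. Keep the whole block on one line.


difference() { translate([104, 104, 0]) cylinder(h = 1504, r = 104); translate([104, 104, 0]) cylinder(h = 1504, r = 40); }


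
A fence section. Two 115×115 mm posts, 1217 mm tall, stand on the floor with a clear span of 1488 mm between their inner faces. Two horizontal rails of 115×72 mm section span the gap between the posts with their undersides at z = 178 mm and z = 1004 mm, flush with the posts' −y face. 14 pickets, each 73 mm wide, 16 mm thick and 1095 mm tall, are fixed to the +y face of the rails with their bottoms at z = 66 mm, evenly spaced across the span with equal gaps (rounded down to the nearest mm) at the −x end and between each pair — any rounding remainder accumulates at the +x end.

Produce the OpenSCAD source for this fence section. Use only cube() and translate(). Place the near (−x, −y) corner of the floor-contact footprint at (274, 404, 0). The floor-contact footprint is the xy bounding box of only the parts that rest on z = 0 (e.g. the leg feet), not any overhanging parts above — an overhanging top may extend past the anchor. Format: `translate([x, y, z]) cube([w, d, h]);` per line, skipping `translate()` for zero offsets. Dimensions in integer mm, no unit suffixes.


translate([274, 404, 0]) cube([115, 115, 1217]);
translate([1877, 404, 0]) cube([115, 115, 1217]);
translate([389, 404, 178]) cube([1488, 115, 72]);
translate([389, 404, 1004]) cube([1488, 115, 72]);
translate([420, 519, 66]) cube([73, 16, 1095]);
translate([524, 519, 66]) cube([73, 16, 1095]);
translate([628, 519, 66]) cube([73, 16, 1095]);
translate([732, 519, 66]) cube([73, 16, 1095]);
translate([836, 519, 66]) cube([73, 16, 1095]);
translate([940, 519, 66]) cube([73, 16, 1095]);
translate([1044, 519, 66]) cube([73, 16, 1095]);
translate([1148, 519, 66]) cube([73, 16, 1095]);
translate([1252, 519, 66]) cube([73, 16, 1095]);
translate([1356, 519, 66]) cube([73, 16, 1095]);
translate([1460, 519, 66]) cube([73, 16, 1095]);
translate([1564, 519, 66]) cube([73, 16, 1095]);
translate([1668, 519, 66]) cube([73, 16, 1095]);
translate([1772, 519, 66]) cube([73, 16, 1095]);


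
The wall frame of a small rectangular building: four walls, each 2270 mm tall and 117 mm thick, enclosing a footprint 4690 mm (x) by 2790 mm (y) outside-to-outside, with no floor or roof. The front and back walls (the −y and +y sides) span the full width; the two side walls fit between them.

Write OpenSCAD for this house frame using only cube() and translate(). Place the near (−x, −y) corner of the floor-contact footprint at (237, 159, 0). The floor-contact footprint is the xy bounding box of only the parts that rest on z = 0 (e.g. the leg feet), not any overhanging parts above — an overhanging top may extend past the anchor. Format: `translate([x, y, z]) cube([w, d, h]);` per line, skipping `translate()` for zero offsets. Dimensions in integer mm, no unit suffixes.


translate([237, 159, 0]) cube([4690, 117, 2270]);
translate([237, 2832, 0]) cube([4690, 117, 2270]);
translate([237, 276, 0]) cube([117, 2556, 2270]);
translate([4810, 276, 0]) cube([117, 2556, 2270]);


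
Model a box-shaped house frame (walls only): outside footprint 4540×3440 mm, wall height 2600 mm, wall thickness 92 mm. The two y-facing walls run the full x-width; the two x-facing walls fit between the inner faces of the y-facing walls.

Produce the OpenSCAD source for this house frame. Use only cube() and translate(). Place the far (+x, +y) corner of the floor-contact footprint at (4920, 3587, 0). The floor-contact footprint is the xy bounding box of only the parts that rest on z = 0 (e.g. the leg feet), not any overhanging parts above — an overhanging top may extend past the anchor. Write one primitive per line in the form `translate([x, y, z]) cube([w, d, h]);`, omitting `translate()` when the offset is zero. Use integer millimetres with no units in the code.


translate([380, 147, 0]) cube([4540, 92, 2600]);
translate([380, 3495, 0]) cube([4540, 92, 2600]);
translate([380, 239, 0]) cube([92, 3256, 2600]);
translate([4828, 239, 0]) cube([92, 3256, 2600]);


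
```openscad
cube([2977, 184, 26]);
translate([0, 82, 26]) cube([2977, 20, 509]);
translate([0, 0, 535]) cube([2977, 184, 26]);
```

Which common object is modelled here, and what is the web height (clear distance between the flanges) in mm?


An I-beam. The web height is 509 mm.

Two wide flanges with a thin centred web — an I-beam. Overall 561 mm minus two 26 mm flanges gives a web of 561 − 2·26 = 509 mm.


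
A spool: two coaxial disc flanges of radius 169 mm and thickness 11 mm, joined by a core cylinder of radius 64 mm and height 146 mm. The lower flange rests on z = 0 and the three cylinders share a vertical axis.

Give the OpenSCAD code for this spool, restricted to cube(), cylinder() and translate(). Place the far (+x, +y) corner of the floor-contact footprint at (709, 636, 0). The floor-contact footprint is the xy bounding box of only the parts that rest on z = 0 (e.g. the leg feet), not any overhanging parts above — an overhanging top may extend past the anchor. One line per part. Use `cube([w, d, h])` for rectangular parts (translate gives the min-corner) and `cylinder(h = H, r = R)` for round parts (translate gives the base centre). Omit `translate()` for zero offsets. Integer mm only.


translate([540, 467, 0]) cylinder(h = 11, r = 169);
translate([540, 467, 11]) cylinder(h = 146, r = 64);
translate([540, 467, 157]) cylinder(h = 11, r = 169);


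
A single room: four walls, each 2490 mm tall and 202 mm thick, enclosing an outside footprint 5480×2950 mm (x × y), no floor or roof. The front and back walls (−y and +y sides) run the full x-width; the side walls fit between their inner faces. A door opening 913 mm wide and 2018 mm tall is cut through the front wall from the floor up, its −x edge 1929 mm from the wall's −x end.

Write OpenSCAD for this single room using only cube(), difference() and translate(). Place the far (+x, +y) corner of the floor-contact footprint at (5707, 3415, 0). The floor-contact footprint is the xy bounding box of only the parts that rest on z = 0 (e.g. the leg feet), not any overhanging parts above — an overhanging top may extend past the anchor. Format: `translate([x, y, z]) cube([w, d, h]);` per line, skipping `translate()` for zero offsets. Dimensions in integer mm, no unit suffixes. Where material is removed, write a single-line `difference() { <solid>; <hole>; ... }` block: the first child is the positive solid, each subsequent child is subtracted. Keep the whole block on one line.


difference() { translate([227, 465, 0]) cube([5480, 202, 2490]); translate([2156, 465, 0]) cube([913, 202, 2018]); }
translate([227, 3213, 0]) cube([5480, 202, 2490]);
translate([227, 667, 0]) cube([202, 2546, 2490]);
translate([5505, 667, 0]) cube([202, 2546, 2490]);


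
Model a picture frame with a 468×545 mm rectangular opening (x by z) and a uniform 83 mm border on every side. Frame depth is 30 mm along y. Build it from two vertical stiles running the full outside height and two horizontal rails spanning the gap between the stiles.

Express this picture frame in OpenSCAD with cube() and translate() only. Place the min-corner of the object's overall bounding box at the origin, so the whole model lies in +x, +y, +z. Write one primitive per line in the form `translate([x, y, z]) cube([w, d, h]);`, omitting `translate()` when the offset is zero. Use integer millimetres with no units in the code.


cube([83, 30, 711]);
translate([551, 0, 0]) cube([83, 30, 711]);
translate([83, 0, 0]) cube([468, 30, 83]);
translate([83, 0, 628]) cube([468, 30, 83]);


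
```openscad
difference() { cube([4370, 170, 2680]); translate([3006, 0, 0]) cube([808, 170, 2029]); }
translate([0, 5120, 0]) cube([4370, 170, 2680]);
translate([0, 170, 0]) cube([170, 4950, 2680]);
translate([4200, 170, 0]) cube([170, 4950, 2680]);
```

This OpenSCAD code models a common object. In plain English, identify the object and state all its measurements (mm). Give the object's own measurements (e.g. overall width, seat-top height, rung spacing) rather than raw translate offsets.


A single room: four walls, each 2680 mm tall and 170 mm thick, enclosing an outside footprint 4370×5290 mm (x × y), no floor or roof. The front and back walls (−y and +y sides) run the full x-width; the side walls fit between their inner faces. A door opening 808 mm wide and 2029 mm tall is cut through the front wall from the floor up, its −x edge 3006 mm from the wall's −x end.


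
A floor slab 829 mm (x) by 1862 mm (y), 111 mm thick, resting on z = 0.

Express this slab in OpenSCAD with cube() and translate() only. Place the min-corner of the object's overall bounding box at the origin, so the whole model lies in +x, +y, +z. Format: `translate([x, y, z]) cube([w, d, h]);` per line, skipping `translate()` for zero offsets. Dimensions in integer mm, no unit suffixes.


cube([829, 1862, 111]);


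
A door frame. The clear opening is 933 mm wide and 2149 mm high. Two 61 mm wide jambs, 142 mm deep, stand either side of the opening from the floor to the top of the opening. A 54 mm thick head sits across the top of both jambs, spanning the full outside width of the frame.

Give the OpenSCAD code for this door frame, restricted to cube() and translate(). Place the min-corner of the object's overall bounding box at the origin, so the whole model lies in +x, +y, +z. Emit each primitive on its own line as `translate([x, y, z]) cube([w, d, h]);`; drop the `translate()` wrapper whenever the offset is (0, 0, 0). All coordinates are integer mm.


cube([61, 142, 2149]);
translate([994, 0, 0]) cube([61, 142, 2149]);
translate([0, 0, 2149]) cube([1055, 142, 54]);


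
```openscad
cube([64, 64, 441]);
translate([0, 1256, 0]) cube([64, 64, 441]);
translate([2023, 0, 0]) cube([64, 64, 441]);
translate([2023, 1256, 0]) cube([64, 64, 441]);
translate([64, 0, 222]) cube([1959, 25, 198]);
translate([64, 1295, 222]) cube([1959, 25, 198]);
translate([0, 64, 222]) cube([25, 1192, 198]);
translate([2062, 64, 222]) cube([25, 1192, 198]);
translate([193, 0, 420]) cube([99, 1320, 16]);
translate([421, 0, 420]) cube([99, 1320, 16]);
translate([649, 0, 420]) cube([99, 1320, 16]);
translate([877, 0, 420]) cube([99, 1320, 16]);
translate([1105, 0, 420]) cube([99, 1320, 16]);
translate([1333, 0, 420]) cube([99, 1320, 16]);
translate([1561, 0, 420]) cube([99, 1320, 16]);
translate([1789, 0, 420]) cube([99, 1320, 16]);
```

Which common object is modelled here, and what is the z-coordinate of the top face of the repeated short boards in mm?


A bed frame. The slat-top height is 436 mm.

Four posts, four rails, and a row of slats — a bed frame. Slats sit on the rails at z = 222 + 198 = 420; with slat thickness 16, the top is 436 mm.


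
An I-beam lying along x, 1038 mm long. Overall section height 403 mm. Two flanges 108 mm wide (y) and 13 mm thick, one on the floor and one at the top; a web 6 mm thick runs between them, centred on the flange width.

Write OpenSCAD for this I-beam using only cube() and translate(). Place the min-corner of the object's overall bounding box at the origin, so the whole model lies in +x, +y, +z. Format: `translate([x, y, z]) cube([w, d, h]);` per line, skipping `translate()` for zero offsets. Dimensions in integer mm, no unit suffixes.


cube([1038, 108, 13]);
translate([0, 51, 13]) cube([1038, 6, 377]);
translate([0, 0, 390]) cube([1038, 108, 13]);


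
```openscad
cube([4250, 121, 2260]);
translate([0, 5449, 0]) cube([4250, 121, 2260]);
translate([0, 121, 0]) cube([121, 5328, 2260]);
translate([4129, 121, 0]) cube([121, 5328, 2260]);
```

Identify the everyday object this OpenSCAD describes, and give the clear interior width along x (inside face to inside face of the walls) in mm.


A house (or room) frame. The interior width is 4008 mm.

Four 2260 mm walls enclosing a rectangle with no floor or roof — a room or house frame. Outside width is 4250 mm and wall thickness is 121 mm, so the interior width is 4250 − 2 × 121 = 4008 mm.


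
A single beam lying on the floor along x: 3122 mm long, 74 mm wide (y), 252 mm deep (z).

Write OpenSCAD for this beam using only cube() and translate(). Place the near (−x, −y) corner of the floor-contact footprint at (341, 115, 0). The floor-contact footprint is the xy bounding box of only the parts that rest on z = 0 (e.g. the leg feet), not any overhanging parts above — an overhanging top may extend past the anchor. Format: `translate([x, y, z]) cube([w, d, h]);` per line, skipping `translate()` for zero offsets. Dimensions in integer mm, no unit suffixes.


translate([341, 115, 0]) cube([3122, 74, 252]);


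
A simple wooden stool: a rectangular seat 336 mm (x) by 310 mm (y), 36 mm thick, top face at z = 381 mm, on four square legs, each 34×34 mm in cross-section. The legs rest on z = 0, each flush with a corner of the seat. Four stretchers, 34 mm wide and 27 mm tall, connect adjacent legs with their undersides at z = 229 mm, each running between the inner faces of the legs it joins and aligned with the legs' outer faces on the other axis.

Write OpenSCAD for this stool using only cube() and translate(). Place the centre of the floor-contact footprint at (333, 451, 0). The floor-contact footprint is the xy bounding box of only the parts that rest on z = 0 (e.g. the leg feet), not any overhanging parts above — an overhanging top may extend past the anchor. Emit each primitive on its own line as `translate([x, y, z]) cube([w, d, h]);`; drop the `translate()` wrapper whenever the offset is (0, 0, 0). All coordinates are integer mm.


translate([165, 296, 345]) cube([336, 310, 36]);
translate([165, 296, 0]) cube([34, 34, 345]);
translate([467, 296, 0]) cube([34, 34, 345]);
translate([165, 572, 0]) cube([34, 34, 345]);
translate([467, 572, 0]) cube([34, 34, 345]);
translate([199, 296, 229]) cube([268, 34, 27]);
translate([199, 572, 229]) cube([268, 34, 27]);
translate([165, 330, 229]) cube([34, 242, 27]);
translate([467, 330, 229]) cube([34, 242, 27]);


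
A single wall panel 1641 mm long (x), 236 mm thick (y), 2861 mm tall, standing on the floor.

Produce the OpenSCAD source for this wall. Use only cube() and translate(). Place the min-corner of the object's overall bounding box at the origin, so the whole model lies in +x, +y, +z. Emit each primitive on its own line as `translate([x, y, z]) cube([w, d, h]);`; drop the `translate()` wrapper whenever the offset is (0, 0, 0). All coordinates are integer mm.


cube([1641, 236, 2861]);
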